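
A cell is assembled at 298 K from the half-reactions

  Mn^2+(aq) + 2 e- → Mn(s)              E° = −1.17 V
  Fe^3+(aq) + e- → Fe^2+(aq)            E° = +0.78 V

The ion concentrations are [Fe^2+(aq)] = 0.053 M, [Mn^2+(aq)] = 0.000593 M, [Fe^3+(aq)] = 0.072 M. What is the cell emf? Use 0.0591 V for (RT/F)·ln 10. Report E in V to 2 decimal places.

Fe³⁺/Fe²⁺ is reduced (cathode, E° = +0.78 V) and Mn²⁺/Mn is oxidized (anode).
E°cell = +0.78 − (−1.17) = +1.95 V, with n = 2 electrons transferred.
For the overall reaction 2 Fe^3+(aq) + Mn(s) → 2 Fe^2+(aq) + Mn^2+(aq), Q = ([Fe^2+(aq)]^2·[Mn^2+(aq)]) / [Fe^3+(aq)]^2 = 0.000321, giving log Q = −3.493.
By the Nernst equation, E = +1.95 − (0.0591/2)·(−3.493) = +2.05 V.

+2.05 V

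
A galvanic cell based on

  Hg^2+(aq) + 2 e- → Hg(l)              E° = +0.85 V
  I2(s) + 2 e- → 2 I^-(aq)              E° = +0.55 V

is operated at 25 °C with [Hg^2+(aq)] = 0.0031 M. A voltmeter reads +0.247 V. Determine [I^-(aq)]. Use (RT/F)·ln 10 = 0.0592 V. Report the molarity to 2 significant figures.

2.3 M

The Hg²⁺/Hg couple has the larger reduction potential, so it is the cathode: E°cell = +0.85 − (+0.55) = +0.30 V and n = 2.
From the Nernst equation, log Q = n(E° − E)/0.0592 = 2·(+0.30 − (+0.247))/0.0592 = 1.791.
Balancing electrons gives Hg^2+(aq) + 2 I^-(aq) → Hg(l) + I2(s); thus Q = 1 / ([Hg^2+(aq)]·[I^-(aq)]^2).
Solving for the unknown gives log [I^-(aq)] = 0.359, so [I^-(aq)] ≈ 2.3 M.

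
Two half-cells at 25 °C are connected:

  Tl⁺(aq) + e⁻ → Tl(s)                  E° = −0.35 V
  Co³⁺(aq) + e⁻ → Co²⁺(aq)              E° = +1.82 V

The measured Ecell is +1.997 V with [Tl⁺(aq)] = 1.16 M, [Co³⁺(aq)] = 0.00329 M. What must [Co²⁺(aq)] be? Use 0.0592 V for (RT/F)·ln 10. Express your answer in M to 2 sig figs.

The Co³⁺/Co²⁺ couple has the larger reduction potential, so it is the cathode: E°cell = +1.82 − (−0.35) = +2.17 V and n = 1.
Since E = E° − (0.0592/n)·log Q, log Q = n(E° − E)/0.0592 = 2.922.
Balancing electrons gives Co³⁺(aq) + Tl(s) → Co²⁺(aq) + Tl⁺(aq); thus Q = ([Co²⁺(aq)]·[Tl⁺(aq)]) / [Co³⁺(aq)].
Isolating [Co²⁺(aq)] in Q = 10^{2.922} yields log [Co²⁺(aq)] = 0.375, i.e. 2.4 M.

2.4 M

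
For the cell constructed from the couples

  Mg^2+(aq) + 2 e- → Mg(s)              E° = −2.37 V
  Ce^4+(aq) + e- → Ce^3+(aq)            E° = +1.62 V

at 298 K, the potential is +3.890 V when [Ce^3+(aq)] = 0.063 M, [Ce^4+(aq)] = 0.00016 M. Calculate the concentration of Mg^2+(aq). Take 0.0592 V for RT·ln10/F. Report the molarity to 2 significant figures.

Ce⁴⁺/Ce³⁺ is the cathode (higher E°); E°cell = +1.62 − (−2.37) = +3.99 V with n = 2.
From the Nernst equation, log Q = n(E° − E)/0.0592 = 2·(+3.99 − (+3.890))/0.0592 = 3.378.
Balancing electrons gives 2 Ce^4+(aq) + Mg(s) → 2 Ce^3+(aq) + Mg^2+(aq); thus Q = ([Ce^3+(aq)]^2·[Mg^2+(aq)]) / [Ce^4+(aq)]^2.
Isolating [Mg^2+(aq)] in Q = 10^{3.378} yields log [Mg^2+(aq)] = −1.812, i.e. 0.015 M.

0.015 M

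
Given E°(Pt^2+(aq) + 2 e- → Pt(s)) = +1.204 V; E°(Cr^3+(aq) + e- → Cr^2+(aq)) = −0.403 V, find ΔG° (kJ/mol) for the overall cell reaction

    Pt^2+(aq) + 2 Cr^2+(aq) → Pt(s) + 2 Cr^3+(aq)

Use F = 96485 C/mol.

In the reaction as written Pt^2+(aq) is reduced, so the Pt²⁺/Pt couple is the cathode and Cr³⁺/Cr²⁺ is the anode.
E°cell = +1.204 − (−0.403) = +1.607 V; balancing electrons gives n = 2.
ΔG° = −nFE°cell = −(2)(96485)(+1.607) J/mol = −310 kJ/mol.

−310 kJ/mol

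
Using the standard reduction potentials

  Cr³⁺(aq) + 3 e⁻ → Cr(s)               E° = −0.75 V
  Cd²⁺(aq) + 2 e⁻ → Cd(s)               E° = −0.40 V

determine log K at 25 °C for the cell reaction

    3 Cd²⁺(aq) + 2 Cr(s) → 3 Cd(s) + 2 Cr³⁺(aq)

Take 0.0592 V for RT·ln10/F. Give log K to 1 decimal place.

The Cd²⁺/Cd couple is reduced (cathode); E°cell = −0.40 − (−0.75) = +0.35 V with n = 6.
At equilibrium E = 0, so log K = nE°cell / 0.0592 = (6)(+0.35) / 0.0592 = 35.5.

log K = 35.5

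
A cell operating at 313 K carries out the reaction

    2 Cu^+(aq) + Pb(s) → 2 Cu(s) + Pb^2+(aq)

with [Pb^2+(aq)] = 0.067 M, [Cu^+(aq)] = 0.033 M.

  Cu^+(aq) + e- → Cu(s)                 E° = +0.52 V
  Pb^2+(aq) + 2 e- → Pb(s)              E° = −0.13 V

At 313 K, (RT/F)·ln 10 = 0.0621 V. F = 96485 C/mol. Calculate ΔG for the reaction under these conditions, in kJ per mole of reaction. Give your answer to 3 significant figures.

The standard cell potential is +0.52 − (−0.13) = +0.65 V, with n = 2 electrons in the balanced equation.
Here Q = [Pb^2+(aq)] / [Cu^+(aq)]^2 = 61.5 (log Q = 1.789), giving E = +0.65 − (0.0621/2)·(1.789) = +0.5945 V.
Finally ΔG = −nFE = −(2)(96485 C/mol)(+0.5945 V) = −115 kJ/mol.

−115 kJ/mol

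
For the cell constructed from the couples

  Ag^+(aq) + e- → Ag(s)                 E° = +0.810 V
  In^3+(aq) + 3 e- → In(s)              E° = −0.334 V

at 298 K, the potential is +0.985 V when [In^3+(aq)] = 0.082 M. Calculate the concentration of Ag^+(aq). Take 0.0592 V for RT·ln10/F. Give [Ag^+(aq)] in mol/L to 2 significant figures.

0.00090 M

The Ag⁺/Ag couple has the larger reduction potential, so it is the cathode: E°cell = +0.810 − (−0.334) = +1.144 V and n = 3.
From the Nernst equation, log Q = n(E° − E)/0.0592 = 3·(+1.144 − (+0.985))/0.0592 = 8.057.
Balancing electrons gives 3 Ag^+(aq) + In(s) → 3 Ag(s) + In^3+(aq); thus Q = [In^3+(aq)] / [Ag^+(aq)]^3.
Isolating [Ag^+(aq)] in Q = 10^{8.057} yields log [Ag^+(aq)] = −3.048, i.e. 0.00090 M.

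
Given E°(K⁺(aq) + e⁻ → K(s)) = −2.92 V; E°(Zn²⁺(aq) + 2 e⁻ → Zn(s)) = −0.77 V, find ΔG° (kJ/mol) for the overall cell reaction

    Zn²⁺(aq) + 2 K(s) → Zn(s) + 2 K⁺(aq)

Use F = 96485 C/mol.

In the reaction as written Zn²⁺(aq) is reduced, so the Zn²⁺/Zn couple is the cathode and K⁺/K is the anode.
E°cell = −0.77 − (−2.92) = +2.15 V; balancing electrons gives n = 2.
ΔG° = −nFE°cell = −(2)(96485)(+2.15) J/mol = −415 kJ/mol.

−415 kJ/mol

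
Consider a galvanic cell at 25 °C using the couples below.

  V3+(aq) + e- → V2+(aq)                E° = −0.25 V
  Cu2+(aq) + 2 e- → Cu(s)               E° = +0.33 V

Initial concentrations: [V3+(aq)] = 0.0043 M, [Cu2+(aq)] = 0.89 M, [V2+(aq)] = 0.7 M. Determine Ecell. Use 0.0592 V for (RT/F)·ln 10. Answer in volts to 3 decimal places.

+0.709 V

Cu²⁺/Cu is reduced (cathode, E° = +0.33 V) and V³⁺/V²⁺ is oxidized (anode).
The standard potential is +0.33 − (−0.25) = +0.58 V and the balanced reaction transfers n = 2 electrons.
For the overall reaction Cu2+(aq) + 2 V2+(aq) → Cu(s) + 2 V3+(aq), Q = [V3+(aq)]^2 / ([Cu2+(aq)]·[V2+(aq)]^2) = 4.24×10^−5, giving log Q = −4.373.
E = E° − (0.0592/n)·log Q = +0.58 − (0.0592/2)(−4.373) = +0.709 V.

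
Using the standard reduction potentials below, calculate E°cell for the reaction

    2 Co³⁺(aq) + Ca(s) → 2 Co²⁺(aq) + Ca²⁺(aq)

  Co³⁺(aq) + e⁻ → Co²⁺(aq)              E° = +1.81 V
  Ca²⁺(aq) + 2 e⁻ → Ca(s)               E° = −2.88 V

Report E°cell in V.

+4.69 V

In the reaction as written, Co³⁺(aq) is reduced (cathode) and Ca²⁺(aq) is produced by oxidation at the anode.
E°cell = E°(cathode) − E°(anode) = +1.81 − (−2.88) = +4.69 V.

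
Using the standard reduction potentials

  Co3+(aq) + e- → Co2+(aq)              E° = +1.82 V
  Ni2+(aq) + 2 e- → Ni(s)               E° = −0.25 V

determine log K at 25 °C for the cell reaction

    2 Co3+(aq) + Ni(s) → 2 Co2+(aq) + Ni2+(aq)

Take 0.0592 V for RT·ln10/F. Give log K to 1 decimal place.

log K = 69.9

The Co³⁺/Co²⁺ couple is reduced (cathode); E°cell = +1.82 − (−0.25) = +2.07 V with n = 2.
At equilibrium E = 0, so log K = nE°cell / 0.0592 = (2)(+2.07) / 0.0592 = 69.9.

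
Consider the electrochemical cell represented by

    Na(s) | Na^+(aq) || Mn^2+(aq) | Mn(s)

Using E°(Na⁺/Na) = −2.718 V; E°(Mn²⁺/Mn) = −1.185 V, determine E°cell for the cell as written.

By convention the left-hand electrode in cell notation is the anode (oxidation) and the right-hand electrode is the cathode (reduction).
E°cell = E°(right) − E°(left) = −1.185 − (−2.718) = +1.533 V.

+1.533 V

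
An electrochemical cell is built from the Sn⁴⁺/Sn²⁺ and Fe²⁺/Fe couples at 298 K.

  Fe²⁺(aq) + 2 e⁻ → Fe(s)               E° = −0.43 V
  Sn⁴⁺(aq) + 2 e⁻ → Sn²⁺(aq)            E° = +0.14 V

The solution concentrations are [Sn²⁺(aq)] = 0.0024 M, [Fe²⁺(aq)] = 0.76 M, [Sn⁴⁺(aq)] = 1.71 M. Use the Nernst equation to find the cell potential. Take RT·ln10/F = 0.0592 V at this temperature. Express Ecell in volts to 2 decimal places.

+0.66 V

The Sn⁴⁺/Sn²⁺ couple has the more positive E°, so it is the cathode; Fe²⁺/Fe is the anode.
E°cell = +0.14 − (−0.43) = +0.57 V, with n = 2 electrons transferred.
For the overall reaction Sn⁴⁺(aq) + Fe(s) → Sn²⁺(aq) + Fe²⁺(aq), Q = ([Sn²⁺(aq)]·[Fe²⁺(aq)]) / [Sn⁴⁺(aq)] = 0.00107, giving log Q = −2.972.
Applying E = E° − (RT ln10/nF)·log Q gives +0.57 − (0.0592/2)(−2.972) = +0.66 V.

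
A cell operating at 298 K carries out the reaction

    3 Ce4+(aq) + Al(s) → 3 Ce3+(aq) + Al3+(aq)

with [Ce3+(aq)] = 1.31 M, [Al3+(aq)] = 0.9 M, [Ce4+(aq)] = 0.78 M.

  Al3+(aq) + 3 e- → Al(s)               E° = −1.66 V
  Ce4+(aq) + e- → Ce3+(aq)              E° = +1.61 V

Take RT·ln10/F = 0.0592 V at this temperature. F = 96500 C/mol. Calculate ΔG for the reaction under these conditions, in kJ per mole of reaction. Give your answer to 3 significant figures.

With Ce⁴⁺/Ce³⁺ reduced at the cathode, E°cell = +1.61 − (−1.66) = +3.27 V and n = 3.
Here Q = ([Ce3+(aq)]^3·[Al3+(aq)]) / [Ce4+(aq)]^3 = 4.26 (log Q = 0.630), giving E = +3.27 − (0.0592/3)·(0.630) = +3.2576 V.
Then ΔG = −nFE = −3 × 96500 × +3.2576 J/mol = −943 kJ/mol.

−943 kJ/mol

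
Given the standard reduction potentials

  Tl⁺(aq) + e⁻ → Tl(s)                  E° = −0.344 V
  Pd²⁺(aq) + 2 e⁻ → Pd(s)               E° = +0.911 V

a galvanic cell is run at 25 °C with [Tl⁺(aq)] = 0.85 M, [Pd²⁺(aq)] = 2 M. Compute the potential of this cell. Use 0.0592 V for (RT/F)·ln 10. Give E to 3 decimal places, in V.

Pd²⁺/Pd is reduced (cathode, E° = +0.911 V) and Tl⁺/Tl is oxidized (anode).
E°cell = +0.911 − (−0.344) = +1.255 V, with n = 2 electrons transferred.
Balancing gives Pd²⁺(aq) + 2 Tl(s) → Pd(s) + 2 Tl⁺(aq); hence Q = [Tl⁺(aq)]^2 / [Pd²⁺(aq)] = 0.361 (log Q = −0.442).
By the Nernst equation, E = +1.255 − (0.0592/2)·(−0.442) = +1.268 V.

+1.268 V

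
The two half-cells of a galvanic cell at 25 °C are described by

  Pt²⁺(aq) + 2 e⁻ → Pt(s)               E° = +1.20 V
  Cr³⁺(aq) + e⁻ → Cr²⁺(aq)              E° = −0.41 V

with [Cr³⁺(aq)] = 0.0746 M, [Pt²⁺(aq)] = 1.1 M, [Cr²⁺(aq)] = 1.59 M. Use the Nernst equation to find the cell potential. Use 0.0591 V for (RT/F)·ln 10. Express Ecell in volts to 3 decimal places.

+1.690 V

Since E°(Pt²⁺/Pt) > E°(Cr³⁺/Cr²⁺), Pt²⁺/Pt serves as the cathode.
The standard potential is +1.20 − (−0.41) = +1.61 V and the balanced reaction transfers n = 2 electrons.
Balancing gives Pt²⁺(aq) + 2 Cr²⁺(aq) → Pt(s) + 2 Cr³⁺(aq); hence Q = [Cr³⁺(aq)]^2 / ([Pt²⁺(aq)]·[Cr²⁺(aq)]^2) = 0.002 (log Q = −2.699).
Applying E = E° − (RT ln10/nF)·log Q gives +1.61 − (0.0591/2)(−2.699) = +1.690 V.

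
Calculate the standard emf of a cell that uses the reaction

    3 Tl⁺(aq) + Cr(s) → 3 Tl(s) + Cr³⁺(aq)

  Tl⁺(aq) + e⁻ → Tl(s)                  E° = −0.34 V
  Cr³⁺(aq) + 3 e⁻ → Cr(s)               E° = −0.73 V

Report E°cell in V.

+0.39 V

In the reaction as written, Tl⁺(aq) is reduced (cathode) and Cr³⁺(aq) is produced by oxidation at the anode.
E°cell = E°(cathode) − E°(anode) = −0.34 − (−0.73) = +0.39 V.
The positive value indicates the reaction is spontaneous as written.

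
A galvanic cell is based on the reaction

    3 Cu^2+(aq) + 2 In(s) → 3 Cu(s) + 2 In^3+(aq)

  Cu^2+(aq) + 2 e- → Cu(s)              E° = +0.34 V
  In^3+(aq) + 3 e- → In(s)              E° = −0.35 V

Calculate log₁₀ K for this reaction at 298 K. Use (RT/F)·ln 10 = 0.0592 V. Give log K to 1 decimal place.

The Cu²⁺/Cu couple is reduced (cathode); E°cell = +0.34 − (−0.35) = +0.69 V with n = 6.
At equilibrium E = 0, so log K = nE°cell / 0.0592 = (6)(+0.69) / 0.0592 = 69.9.

log K = 69.9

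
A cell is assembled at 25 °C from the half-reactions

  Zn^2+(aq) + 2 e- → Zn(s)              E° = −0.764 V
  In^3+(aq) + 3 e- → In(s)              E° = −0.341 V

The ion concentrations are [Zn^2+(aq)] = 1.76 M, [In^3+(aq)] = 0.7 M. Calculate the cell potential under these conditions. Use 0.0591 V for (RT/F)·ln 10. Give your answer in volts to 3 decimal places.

+0.413 V

Since E°(In³⁺/In) > E°(Zn²⁺/Zn), In³⁺/In serves as the cathode.
E°cell = E°cat − E°an = −0.341 − (−0.764) = +0.423 V; n = 6.
For the overall reaction 2 In^3+(aq) + 3 Zn(s) → 2 In(s) + 3 Zn^2+(aq), Q = [Zn^2+(aq)]^3 / [In^3+(aq)]^2 = 11.1, giving log Q = 1.046.
E = E° − (0.0591/n)·log Q = +0.423 − (0.0591/6)(1.046) = +0.413 V.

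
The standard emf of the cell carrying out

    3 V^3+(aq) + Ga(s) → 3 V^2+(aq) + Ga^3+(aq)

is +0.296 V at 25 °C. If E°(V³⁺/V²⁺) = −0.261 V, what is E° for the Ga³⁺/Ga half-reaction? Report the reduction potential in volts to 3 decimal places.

In the reaction as written the V³⁺/V²⁺ couple is reduced (cathode) and Ga³⁺/Ga is oxidized (anode), so E°cell = E°(V³⁺/V²⁺) − E°(Ga³⁺/Ga).
E°(Ga³⁺/Ga) = E°(cathode) − E°cell = −0.261 − (+0.296) = −0.557 V.

−0.557 V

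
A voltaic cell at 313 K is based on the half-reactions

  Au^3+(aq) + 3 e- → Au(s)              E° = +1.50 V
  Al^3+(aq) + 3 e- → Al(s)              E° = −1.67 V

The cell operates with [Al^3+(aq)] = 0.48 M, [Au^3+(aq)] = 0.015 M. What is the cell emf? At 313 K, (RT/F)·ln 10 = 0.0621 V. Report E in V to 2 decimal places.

The Au³⁺/Au couple has the more positive E°, so it is the cathode; Al³⁺/Al is the anode.
The standard potential is +1.50 − (−1.67) = +3.17 V and the balanced reaction transfers n = 3 electrons.
Balancing gives Au^3+(aq) + Al(s) → Au(s) + Al^3+(aq); hence Q = [Al^3+(aq)] / [Au^3+(aq)] = 32 (log Q = 1.505).
E = E° − (0.0621/n)·log Q = +3.17 − (0.0621/3)(1.505) = +3.14 V.

+3.14 V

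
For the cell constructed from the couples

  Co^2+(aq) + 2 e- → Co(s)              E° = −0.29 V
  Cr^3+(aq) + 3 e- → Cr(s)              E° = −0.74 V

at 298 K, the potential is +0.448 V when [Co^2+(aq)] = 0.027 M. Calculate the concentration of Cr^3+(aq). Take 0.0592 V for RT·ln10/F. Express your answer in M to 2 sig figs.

The Co²⁺/Co couple has the larger reduction potential, so it is the cathode: E°cell = −0.29 − (−0.74) = +0.45 V and n = 6.
From the Nernst equation, log Q = n(E° − E)/0.0592 = 6·(+0.45 − (+0.448))/0.0592 = 0.203.
For 3 Co^2+(aq) + 2 Cr(s) → 3 Co(s) + 2 Cr^3+(aq), the reaction quotient is Q = [Cr^3+(aq)]^2 / [Co^2+(aq)]^3.
Substituting the known concentrations and solving, log [Cr^3+(aq)] = −2.251 and [Cr^3+(aq)] = 0.0056 M.

0.0056 M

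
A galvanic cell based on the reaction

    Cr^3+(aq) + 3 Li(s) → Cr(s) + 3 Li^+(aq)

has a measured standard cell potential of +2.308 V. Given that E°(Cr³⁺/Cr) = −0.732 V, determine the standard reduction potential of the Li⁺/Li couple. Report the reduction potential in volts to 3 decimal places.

−3.040 V

In the reaction as written the Cr³⁺/Cr couple is reduced (cathode) and Li⁺/Li is oxidized (anode), so E°cell = E°(Cr³⁺/Cr) − E°(Li⁺/Li).
E°(Li⁺/Li) = E°(cathode) − E°cell = −0.732 − (+2.308) = −3.040 V.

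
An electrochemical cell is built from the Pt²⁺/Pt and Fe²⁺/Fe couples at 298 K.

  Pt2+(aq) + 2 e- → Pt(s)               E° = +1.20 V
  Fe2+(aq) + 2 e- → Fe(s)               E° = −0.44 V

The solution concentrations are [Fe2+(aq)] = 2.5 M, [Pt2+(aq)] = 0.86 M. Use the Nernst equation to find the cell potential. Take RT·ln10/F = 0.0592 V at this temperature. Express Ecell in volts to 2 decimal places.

+1.63 V

The Pt²⁺/Pt couple has the more positive E°, so it is the cathode; Fe²⁺/Fe is the anode.
E°cell = +1.20 − (−0.44) = +1.64 V, with n = 2 electrons transferred.
Balancing gives Pt2+(aq) + Fe(s) → Pt(s) + Fe2+(aq); hence Q = [Fe2+(aq)] / [Pt2+(aq)] = 2.91 (log Q = 0.463).
E = E° − (0.0592/n)·log Q = +1.64 − (0.0592/2)(0.463) = +1.63 V.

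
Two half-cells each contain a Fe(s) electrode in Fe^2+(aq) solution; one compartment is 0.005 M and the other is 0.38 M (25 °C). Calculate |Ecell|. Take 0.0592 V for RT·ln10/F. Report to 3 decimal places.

0.056 V

For a concentration cell E°cell = 0, since both electrodes use the same couple.
The compartment with the higher Fe^2+(aq) concentration (0.38 M) acts as the cathode; ions are reduced there and produced at the dilute (0.005 M) anode.
With n = 2, Ecell = −(0.0592/2)·log([dilute]/[conc]) = −(0.0592/2)·log(0.005/0.38) = +0.056 V.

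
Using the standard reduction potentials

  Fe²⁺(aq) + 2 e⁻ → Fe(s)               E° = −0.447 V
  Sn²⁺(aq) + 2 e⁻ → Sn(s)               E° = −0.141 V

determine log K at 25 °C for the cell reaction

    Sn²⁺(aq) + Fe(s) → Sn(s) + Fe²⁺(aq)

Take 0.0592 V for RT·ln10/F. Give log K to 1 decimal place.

log K = 10.3

The Sn²⁺/Sn couple is reduced (cathode); E°cell = −0.141 − (−0.447) = +0.306 V with n = 2.
At equilibrium E = 0, so log K = nE°cell / 0.0592 = (2)(+0.306) / 0.0592 = 10.3.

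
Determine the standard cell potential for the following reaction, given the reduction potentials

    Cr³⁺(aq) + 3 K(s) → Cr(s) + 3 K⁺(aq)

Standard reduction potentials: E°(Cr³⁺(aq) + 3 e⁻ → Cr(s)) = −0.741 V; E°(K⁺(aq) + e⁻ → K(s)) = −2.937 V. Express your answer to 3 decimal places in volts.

Cr³⁺(aq) gains electrons, so the Cr³⁺/Cr couple is the cathode; the K⁺/K couple is the anode.
E°cell = E°(cathode) − E°(anode) = −0.741 − (−2.937) = +2.196 V.

+2.196 V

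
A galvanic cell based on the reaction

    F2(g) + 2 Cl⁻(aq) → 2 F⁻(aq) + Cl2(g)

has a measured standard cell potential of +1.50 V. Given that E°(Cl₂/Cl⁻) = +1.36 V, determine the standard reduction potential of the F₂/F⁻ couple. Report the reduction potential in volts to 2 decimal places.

In the reaction as written the F₂/F⁻ couple is reduced (cathode) and Cl₂/Cl⁻ is oxidized (anode), so E°cell = E°(F₂/F⁻) − E°(Cl₂/Cl⁻).
E°(F₂/F⁻) = E°cell + E°(anode) = +1.50 + (+1.36) = +2.86 V.

+2.86 V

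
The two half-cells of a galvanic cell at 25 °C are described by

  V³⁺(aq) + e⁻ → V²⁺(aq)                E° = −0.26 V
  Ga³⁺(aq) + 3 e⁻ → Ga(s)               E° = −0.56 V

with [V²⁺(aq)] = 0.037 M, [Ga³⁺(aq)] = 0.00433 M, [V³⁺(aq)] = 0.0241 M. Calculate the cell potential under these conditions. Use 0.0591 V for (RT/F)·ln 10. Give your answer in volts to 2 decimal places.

+0.34 V

Since E°(V³⁺/V²⁺) > E°(Ga³⁺/Ga), V³⁺/V²⁺ serves as the cathode.
E°cell = E°cat − E°an = −0.26 − (−0.56) = +0.30 V; n = 3.
Balancing gives 3 V³⁺(aq) + Ga(s) → 3 V²⁺(aq) + Ga³⁺(aq); hence Q = ([V²⁺(aq)]^3·[Ga³⁺(aq)]) / [V³⁺(aq)]^3 = 0.0157 (log Q = −1.805).
Applying E = E° − (RT ln10/nF)·log Q gives +0.30 − (0.0591/3)(−1.805) = +0.34 V.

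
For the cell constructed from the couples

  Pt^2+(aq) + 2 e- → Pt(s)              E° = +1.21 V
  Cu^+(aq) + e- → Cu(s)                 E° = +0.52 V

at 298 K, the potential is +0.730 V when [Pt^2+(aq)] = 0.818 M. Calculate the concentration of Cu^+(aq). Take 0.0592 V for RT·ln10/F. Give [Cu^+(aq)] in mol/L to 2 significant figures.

The Pt²⁺/Pt couple has the larger reduction potential, so it is the cathode: E°cell = +1.21 − (+0.52) = +0.69 V and n = 2.
Since E = E° − (0.0592/n)·log Q, log Q = n(E° − E)/0.0592 = −1.351.
Balancing electrons gives Pt^2+(aq) + 2 Cu(s) → Pt(s) + 2 Cu^+(aq); thus Q = [Cu^+(aq)]^2 / [Pt^2+(aq)].
Isolating [Cu^+(aq)] in Q = 10^{−1.351} yields log [Cu^+(aq)] = −0.719, i.e. 0.19 M.

0.19 M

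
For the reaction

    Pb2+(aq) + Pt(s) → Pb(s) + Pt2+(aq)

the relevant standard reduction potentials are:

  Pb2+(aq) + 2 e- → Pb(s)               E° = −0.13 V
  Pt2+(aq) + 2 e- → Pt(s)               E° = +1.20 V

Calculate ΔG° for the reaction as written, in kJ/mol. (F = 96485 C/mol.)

In the reaction as written Pb2+(aq) is reduced, so the Pb²⁺/Pb couple is the cathode and Pt²⁺/Pt is the anode.
E°cell = −0.13 − (+1.20) = −1.33 V; balancing electrons gives n = 2.
ΔG° = −nFE°cell = −(2)(96485)(−1.33) J/mol = +257 kJ/mol.

+257 kJ/mol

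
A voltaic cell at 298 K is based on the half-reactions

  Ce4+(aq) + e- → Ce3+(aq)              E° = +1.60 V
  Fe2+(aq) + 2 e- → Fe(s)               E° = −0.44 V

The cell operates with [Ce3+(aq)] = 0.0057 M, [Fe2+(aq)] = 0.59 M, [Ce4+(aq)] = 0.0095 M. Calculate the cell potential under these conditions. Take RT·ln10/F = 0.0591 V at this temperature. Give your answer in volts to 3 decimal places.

+2.060 V

The Ce⁴⁺/Ce³⁺ couple has the more positive E°, so it is the cathode; Fe²⁺/Fe is the anode.
E°cell = E°cat − E°an = +1.60 − (−0.44) = +2.04 V; n = 2.
For the overall reaction 2 Ce4+(aq) + Fe(s) → 2 Ce3+(aq) + Fe2+(aq), Q = ([Ce3+(aq)]^2·[Fe2+(aq)]) / [Ce4+(aq)]^2 = 0.212, giving log Q = −0.673.
E = E° − (0.0591/n)·log Q = +2.04 − (0.0591/2)(−0.673) = +2.060 V.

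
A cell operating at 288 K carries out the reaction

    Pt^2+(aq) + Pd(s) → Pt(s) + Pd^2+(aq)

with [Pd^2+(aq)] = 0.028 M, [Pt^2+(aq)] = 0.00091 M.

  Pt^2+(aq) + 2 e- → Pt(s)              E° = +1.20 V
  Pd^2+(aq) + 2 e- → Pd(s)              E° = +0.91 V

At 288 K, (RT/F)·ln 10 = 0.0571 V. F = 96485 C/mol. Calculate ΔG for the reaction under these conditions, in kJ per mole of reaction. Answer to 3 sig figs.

E°cell = +1.20 − (+0.91) = +0.29 V; the balanced reaction transfers n = 2 electrons.
Q = [Pd^2+(aq)] / [Pt^2+(aq)] = 30.8, so log Q = 1.488 and E = +0.29 − (0.0571/2)(1.488) = +0.2475 V.
Then ΔG = −nFE = −2 × 96485 × +0.2475 J/mol = −47.8 kJ/mol.

−47.8 kJ/mol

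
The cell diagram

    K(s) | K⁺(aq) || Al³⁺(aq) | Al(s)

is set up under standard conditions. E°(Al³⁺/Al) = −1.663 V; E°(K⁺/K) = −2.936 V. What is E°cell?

By convention the left-hand electrode in cell notation is the anode (oxidation) and the right-hand electrode is the cathode (reduction).
E°cell = E°(right) − E°(left) = −1.663 − (−2.936) = +1.273 V.

+1.273 V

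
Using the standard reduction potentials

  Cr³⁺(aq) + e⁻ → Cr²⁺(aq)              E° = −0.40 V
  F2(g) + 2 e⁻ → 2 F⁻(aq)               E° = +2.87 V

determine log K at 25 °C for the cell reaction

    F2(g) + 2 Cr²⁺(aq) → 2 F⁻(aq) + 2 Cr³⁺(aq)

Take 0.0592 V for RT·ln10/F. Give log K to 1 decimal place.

log K = 110.5

The F₂/F⁻ couple is reduced (cathode); E°cell = +2.87 − (−0.40) = +3.27 V with n = 2.
At equilibrium E = 0, so log K = nE°cell / 0.0592 = (2)(+3.27) / 0.0592 = 110.5.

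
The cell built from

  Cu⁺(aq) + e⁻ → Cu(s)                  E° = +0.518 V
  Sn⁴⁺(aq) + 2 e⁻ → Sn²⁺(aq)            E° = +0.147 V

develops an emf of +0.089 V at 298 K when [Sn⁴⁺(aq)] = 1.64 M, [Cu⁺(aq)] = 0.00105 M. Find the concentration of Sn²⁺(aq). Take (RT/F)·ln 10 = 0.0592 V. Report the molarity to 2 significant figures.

0.00044 M

The Cu⁺/Cu couple has the larger reduction potential, so it is the cathode: E°cell = +0.518 − (+0.147) = +0.371 V and n = 2.
From the Nernst equation, log Q = n(E° − E)/0.0592 = 2·(+0.371 − (+0.089))/0.0592 = 9.527.
For 2 Cu⁺(aq) + Sn²⁺(aq) → 2 Cu(s) + Sn⁴⁺(aq), the reaction quotient is Q = [Sn⁴⁺(aq)] / ([Cu⁺(aq)]^2·[Sn²⁺(aq)]).
Substituting the known concentrations and solving, log [Sn²⁺(aq)] = −3.355 and [Sn²⁺(aq)] = 0.00044 M.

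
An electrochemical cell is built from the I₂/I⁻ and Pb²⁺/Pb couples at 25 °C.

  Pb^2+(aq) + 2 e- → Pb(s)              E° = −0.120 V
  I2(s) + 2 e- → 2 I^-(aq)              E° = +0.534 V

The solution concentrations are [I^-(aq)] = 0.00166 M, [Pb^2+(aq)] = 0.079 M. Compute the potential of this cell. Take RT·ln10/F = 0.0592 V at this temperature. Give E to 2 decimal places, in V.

Since E°(I₂/I⁻) > E°(Pb²⁺/Pb), I₂/I⁻ serves as the cathode.
E°cell = +0.534 − (−0.120) = +0.654 V, with n = 2 electrons transferred.
The balanced reaction is I2(s) + Pb(s) → 2 I^-(aq) + Pb^2+(aq), so Q = [I^-(aq)]^2·[Pb^2+(aq)] = 2.18×10^−7 and log Q = −6.662.
E = E° − (0.0592/n)·log Q = +0.654 − (0.0592/2)(−6.662) = +0.85 V.

+0.85 V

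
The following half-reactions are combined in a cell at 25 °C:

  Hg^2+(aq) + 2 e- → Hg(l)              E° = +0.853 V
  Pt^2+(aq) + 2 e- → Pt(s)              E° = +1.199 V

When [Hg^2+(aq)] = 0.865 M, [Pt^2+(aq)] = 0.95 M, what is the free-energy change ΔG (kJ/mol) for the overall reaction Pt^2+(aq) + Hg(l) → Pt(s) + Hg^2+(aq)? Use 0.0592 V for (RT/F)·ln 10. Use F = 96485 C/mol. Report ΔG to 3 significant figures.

−67.0 kJ/mol

E°cell = +1.199 − (+0.853) = +0.346 V; the balanced reaction transfers n = 2 electrons.
Here Q = [Hg^2+(aq)] / [Pt^2+(aq)] = 0.911 (log Q = −0.041), giving E = +0.346 − (0.0592/2)·(−0.041) = +0.3472 V.
Finally ΔG = −nFE = −(2)(96485 C/mol)(+0.3472 V) = −67.0 kJ/mol.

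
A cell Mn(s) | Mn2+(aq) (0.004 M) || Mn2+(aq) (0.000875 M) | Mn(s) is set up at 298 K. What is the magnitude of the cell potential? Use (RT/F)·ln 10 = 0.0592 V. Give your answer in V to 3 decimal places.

For a concentration cell E°cell = 0, since both electrodes use the same couple.
The compartment with the higher Mn2+(aq) concentration (0.004 M) acts as the cathode; ions are reduced there and produced at the dilute (0.000875 M) anode.
With n = 2, Ecell = −(0.0592/2)·log([dilute]/[conc]) = −(0.0592/2)·log(0.000875/0.004) = +0.020 V.

0.020 V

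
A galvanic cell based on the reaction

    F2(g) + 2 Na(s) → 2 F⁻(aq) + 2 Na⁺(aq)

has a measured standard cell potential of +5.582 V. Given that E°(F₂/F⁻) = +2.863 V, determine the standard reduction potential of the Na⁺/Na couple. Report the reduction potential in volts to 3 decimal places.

−2.719 V

In the reaction as written the F₂/F⁻ couple is reduced (cathode) and Na⁺/Na is oxidized (anode), so E°cell = E°(F₂/F⁻) − E°(Na⁺/Na).
E°(Na⁺/Na) = E°(cathode) − E°cell = +2.863 − (+5.582) = −2.719 V.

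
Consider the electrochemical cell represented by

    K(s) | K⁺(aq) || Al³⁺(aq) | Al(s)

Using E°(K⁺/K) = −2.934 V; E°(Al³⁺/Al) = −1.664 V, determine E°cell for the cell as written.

By convention the left-hand electrode in cell notation is the anode (oxidation) and the right-hand electrode is the cathode (reduction).
E°cell = E°(right) − E°(left) = −1.664 − (−2.934) = +1.270 V.

+1.270 V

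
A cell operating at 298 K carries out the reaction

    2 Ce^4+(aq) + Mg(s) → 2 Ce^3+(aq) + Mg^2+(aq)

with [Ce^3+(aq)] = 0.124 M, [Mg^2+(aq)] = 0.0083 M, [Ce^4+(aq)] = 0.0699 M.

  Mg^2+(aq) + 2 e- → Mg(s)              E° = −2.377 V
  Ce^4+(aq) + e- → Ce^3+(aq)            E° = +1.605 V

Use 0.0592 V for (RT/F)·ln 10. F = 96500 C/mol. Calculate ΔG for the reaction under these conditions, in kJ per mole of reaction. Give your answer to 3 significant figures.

E°cell = +1.605 − (−2.377) = +3.982 V; the balanced reaction transfers n = 2 electrons.
Q = ([Ce^3+(aq)]^2·[Mg^2+(aq)]) / [Ce^4+(aq)]^2 = 0.0261, so log Q = −1.583 and E = +3.982 − (0.0592/2)(−1.583) = +4.0289 V.
ΔG = −nFE = −(2)(96500)(+4.0289) J/mol = −778 kJ/mol.

−778 kJ/mol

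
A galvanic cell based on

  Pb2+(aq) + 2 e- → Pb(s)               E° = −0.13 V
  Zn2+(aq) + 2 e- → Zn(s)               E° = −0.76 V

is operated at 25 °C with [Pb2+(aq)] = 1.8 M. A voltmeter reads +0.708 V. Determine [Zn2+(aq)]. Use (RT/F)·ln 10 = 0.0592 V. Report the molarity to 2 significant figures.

The Pb²⁺/Pb couple has the larger reduction potential, so it is the cathode: E°cell = −0.13 − (−0.76) = +0.63 V and n = 2.
From the Nernst equation, log Q = n(E° − E)/0.0592 = 2·(+0.63 − (+0.708))/0.0592 = −2.635.
Balancing electrons gives Pb2+(aq) + Zn(s) → Pb(s) + Zn2+(aq); thus Q = [Zn2+(aq)] / [Pb2+(aq)].
Substituting the known concentrations and solving, log [Zn2+(aq)] = −2.380 and [Zn2+(aq)] = 0.0042 M.

0.0042 M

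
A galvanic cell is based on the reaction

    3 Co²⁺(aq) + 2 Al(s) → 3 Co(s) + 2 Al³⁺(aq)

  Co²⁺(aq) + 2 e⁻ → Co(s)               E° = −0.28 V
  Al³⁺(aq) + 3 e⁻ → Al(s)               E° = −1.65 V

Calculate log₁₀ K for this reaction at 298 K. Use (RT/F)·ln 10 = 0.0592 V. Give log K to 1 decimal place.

The Co²⁺/Co couple is reduced (cathode); E°cell = −0.28 − (−1.65) = +1.37 V with n = 6.
At equilibrium E = 0, so log K = nE°cell / 0.0592 = (6)(+1.37) / 0.0592 = 138.9.

log K = 138.9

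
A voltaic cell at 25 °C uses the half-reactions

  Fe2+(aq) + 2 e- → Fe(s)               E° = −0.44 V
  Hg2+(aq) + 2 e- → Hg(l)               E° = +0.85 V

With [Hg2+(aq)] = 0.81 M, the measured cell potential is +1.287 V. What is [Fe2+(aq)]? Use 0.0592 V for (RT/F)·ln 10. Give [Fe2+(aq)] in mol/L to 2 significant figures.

The Hg²⁺/Hg couple has the larger reduction potential, so it is the cathode: E°cell = +0.85 − (−0.44) = +1.29 V and n = 2.
From the Nernst equation, log Q = n(E° − E)/0.0592 = 2·(+1.29 − (+1.287))/0.0592 = 0.101.
Balancing electrons gives Hg2+(aq) + Fe(s) → Hg(l) + Fe2+(aq); thus Q = [Fe2+(aq)] / [Hg2+(aq)].
Substituting the known concentrations and solving, log [Fe2+(aq)] = 0.009 and [Fe2+(aq)] = 1.0 M.

1.0 M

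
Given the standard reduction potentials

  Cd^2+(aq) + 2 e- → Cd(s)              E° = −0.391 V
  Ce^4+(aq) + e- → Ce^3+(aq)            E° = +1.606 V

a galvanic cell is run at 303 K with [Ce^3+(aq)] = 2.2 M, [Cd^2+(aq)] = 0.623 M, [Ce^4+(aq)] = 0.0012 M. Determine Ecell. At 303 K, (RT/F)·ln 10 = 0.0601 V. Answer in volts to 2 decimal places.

+1.81 V

Ce⁴⁺/Ce³⁺ is reduced (cathode, E° = +1.606 V) and Cd²⁺/Cd is oxidized (anode).
E°cell = +1.606 − (−0.391) = +1.997 V, with n = 2 electrons transferred.
For the overall reaction 2 Ce^4+(aq) + Cd(s) → 2 Ce^3+(aq) + Cd^2+(aq), Q = ([Ce^3+(aq)]^2·[Cd^2+(aq)]) / [Ce^4+(aq)]^2 = 2.09×10^6, giving log Q = 6.321.
E = E° − (0.0601/n)·log Q = +1.997 − (0.0601/2)(6.321) = +1.81 V.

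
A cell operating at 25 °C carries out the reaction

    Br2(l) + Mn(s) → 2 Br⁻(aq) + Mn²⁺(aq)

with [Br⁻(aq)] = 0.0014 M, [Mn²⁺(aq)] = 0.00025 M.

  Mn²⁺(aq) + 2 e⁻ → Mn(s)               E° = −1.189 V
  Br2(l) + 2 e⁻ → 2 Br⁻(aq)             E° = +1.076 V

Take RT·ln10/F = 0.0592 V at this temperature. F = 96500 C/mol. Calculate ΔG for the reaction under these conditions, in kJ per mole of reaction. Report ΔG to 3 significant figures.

With Br₂/Br⁻ reduced at the cathode, E°cell = +1.076 − (−1.189) = +2.265 V and n = 2.
Q = [Br⁻(aq)]^2·[Mn²⁺(aq)] = 4.9×10^−10, so log Q = −9.310 and E = +2.265 − (0.0592/2)(−9.310) = +2.5406 V.
Then ΔG = −nFE = −2 × 96500 × +2.5406 J/mol = −490 kJ/mol.

−490 kJ/mol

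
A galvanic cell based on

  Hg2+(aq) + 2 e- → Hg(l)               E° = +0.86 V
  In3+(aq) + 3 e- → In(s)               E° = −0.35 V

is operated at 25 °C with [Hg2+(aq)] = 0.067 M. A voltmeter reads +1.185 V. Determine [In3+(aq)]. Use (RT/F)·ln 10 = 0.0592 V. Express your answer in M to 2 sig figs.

The Hg²⁺/Hg couple has the larger reduction potential, so it is the cathode: E°cell = +0.86 − (−0.35) = +1.21 V and n = 6.
Rearranging E = E° − (0.0592/n)·log Q gives log Q = 6(+1.21 − (+1.185))/0.0592 = 2.534.
Balancing electrons gives 3 Hg2+(aq) + 2 In(s) → 3 Hg(l) + 2 In3+(aq); thus Q = [In3+(aq)]^2 / [Hg2+(aq)]^3.
Isolating [In3+(aq)] in Q = 10^{2.534} yields log [In3+(aq)] = −0.494, i.e. 0.32 M.

0.32 M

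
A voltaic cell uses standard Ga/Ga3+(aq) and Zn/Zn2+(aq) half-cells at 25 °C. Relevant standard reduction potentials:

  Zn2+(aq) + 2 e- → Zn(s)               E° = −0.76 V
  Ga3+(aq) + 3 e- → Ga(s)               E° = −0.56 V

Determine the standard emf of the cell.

+0.20 V

The Ga³⁺/Ga couple has the higher E°, so Ga ion is reduced (cathode) and Zn is oxidized (anode).
E°cell = E°(cathode) − E°(anode) = −0.56 − (−0.76) = +0.20 V.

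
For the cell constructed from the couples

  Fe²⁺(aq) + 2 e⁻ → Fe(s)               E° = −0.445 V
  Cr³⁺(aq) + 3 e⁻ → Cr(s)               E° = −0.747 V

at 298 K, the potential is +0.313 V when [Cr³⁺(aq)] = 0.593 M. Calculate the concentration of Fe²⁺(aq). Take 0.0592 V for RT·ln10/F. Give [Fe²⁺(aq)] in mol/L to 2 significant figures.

The Fe²⁺/Fe couple has the larger reduction potential, so it is the cathode: E°cell = −0.445 − (−0.747) = +0.302 V and n = 6.
Rearranging E = E° − (0.0592/n)·log Q gives log Q = 6(+0.302 − (+0.313))/0.0592 = −1.115.
The balanced reaction is 3 Fe²⁺(aq) + 2 Cr(s) → 3 Fe(s) + 2 Cr³⁺(aq), so Q = [Cr³⁺(aq)]^2 / [Fe²⁺(aq)]^3.
Solving for the unknown gives log [Fe²⁺(aq)] = 0.220, so [Fe²⁺(aq)] ≈ 1.7 M.

1.7 M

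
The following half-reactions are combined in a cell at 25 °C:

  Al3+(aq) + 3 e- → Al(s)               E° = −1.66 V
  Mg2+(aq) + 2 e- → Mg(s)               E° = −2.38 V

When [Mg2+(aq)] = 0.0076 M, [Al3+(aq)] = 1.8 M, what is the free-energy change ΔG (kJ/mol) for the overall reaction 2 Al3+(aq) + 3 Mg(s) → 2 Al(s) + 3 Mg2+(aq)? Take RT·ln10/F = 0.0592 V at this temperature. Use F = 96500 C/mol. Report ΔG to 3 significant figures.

With Al³⁺/Al reduced at the cathode, E°cell = −1.66 − (−2.38) = +0.72 V and n = 6.
Here Q = [Mg2+(aq)]^3 / [Al3+(aq)]^2 = 1.35×10^−7 (log Q = −6.868), giving E = +0.72 − (0.0592/6)·(−6.868) = +0.7878 V.
Then ΔG = −nFE = −6 × 96500 × +0.7878 J/mol = −456 kJ/mol.

−456 kJ/mol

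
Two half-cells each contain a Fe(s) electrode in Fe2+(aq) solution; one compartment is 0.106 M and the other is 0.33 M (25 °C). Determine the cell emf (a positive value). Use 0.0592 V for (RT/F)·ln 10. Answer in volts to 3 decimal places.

0.015 V

For a concentration cell E°cell = 0, since both electrodes use the same couple.
The compartment with the higher Fe2+(aq) concentration (0.33 M) acts as the cathode; ions are reduced there and produced at the dilute (0.106 M) anode.
With n = 2, Ecell = −(0.0592/2)·log([dilute]/[conc]) = −(0.0592/2)·log(0.106/0.33) = +0.015 V.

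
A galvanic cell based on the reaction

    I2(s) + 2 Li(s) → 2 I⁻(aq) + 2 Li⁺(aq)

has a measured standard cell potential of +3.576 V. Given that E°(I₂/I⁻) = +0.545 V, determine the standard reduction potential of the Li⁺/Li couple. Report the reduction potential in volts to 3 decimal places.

In the reaction as written the I₂/I⁻ couple is reduced (cathode) and Li⁺/Li is oxidized (anode), so E°cell = E°(I₂/I⁻) − E°(Li⁺/Li).
E°(Li⁺/Li) = E°(cathode) − E°cell = +0.545 − (+3.576) = −3.031 V.

−3.031 V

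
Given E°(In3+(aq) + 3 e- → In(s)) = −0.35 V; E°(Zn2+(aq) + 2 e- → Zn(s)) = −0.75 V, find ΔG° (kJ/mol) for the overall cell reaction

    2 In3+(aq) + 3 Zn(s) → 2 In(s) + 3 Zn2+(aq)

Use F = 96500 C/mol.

−232 kJ/mol

In the reaction as written In3+(aq) is reduced, so the In³⁺/In couple is the cathode and Zn²⁺/Zn is the anode.
E°cell = −0.35 − (−0.75) = +0.40 V; balancing electrons gives n = 6.
ΔG° = −nFE°cell = −(6)(96500)(+0.40) J/mol = −232 kJ/mol.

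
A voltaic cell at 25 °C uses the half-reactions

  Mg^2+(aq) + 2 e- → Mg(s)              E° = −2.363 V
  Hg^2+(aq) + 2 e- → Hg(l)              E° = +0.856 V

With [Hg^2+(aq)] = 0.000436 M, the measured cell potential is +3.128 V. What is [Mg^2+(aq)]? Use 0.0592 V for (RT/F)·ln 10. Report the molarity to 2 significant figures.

With Hg²⁺/Hg at the cathode and Mg²⁺/Mg at the anode, E°cell = +0.856 − (−2.363) = +3.219 V (n = 2).
Rearranging E = E° − (0.0592/n)·log Q gives log Q = 2(+3.219 − (+3.128))/0.0592 = 3.074.
Balancing electrons gives Hg^2+(aq) + Mg(s) → Hg(l) + Mg^2+(aq); thus Q = [Mg^2+(aq)] / [Hg^2+(aq)].
Substituting the known concentrations and solving, log [Mg^2+(aq)] = −0.287 and [Mg^2+(aq)] = 0.52 M.

0.52 M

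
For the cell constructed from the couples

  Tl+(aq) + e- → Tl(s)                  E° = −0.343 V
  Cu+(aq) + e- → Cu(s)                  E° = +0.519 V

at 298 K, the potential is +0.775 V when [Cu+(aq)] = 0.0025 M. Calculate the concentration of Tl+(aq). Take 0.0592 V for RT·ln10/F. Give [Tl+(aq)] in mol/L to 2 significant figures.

0.074 M

The Cu⁺/Cu couple has the larger reduction potential, so it is the cathode: E°cell = +0.519 − (−0.343) = +0.862 V and n = 1.
Since E = E° − (0.0592/n)·log Q, log Q = n(E° − E)/0.0592 = 1.470.
Balancing electrons gives Cu+(aq) + Tl(s) → Cu(s) + Tl+(aq); thus Q = [Tl+(aq)] / [Cu+(aq)].
Solving for the unknown gives log [Tl+(aq)] = −1.132, so [Tl+(aq)] ≈ 0.074 M.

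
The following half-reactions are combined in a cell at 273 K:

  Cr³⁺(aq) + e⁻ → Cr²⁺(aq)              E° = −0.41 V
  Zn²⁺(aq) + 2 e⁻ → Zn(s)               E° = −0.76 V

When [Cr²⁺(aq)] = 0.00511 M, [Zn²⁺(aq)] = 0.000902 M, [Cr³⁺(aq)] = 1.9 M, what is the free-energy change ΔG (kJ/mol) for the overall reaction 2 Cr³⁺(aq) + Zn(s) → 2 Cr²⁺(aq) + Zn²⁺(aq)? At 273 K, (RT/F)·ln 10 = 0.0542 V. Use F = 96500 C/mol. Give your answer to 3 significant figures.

−110 kJ/mol

With Cr³⁺/Cr²⁺ reduced at the cathode, E°cell = −0.41 − (−0.76) = +0.35 V and n = 2.
Here Q = ([Cr²⁺(aq)]^2·[Zn²⁺(aq)]) / [Cr³⁺(aq)]^2 = 6.52×10^−9 (log Q = −8.185), giving E = +0.35 − (0.0542/2)·(−8.185) = +0.5718 V.
ΔG = −nFE = −(2)(96500)(+0.5718) J/mol = −110 kJ/mol.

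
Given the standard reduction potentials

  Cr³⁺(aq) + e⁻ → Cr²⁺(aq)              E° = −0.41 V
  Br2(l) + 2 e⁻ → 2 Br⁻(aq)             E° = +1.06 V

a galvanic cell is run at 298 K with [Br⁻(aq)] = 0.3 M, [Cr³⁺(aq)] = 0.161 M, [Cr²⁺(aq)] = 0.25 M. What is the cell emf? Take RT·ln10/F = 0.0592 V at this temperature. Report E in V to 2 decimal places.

+1.51 V

Br₂/Br⁻ is reduced (cathode, E° = +1.06 V) and Cr³⁺/Cr²⁺ is oxidized (anode).
The standard potential is +1.06 − (−0.41) = +1.47 V and the balanced reaction transfers n = 2 electrons.
The balanced reaction is Br2(l) + 2 Cr²⁺(aq) → 2 Br⁻(aq) + 2 Cr³⁺(aq), so Q = ([Br⁻(aq)]^2·[Cr³⁺(aq)]^2) / [Cr²⁺(aq)]^2 = 0.0373 and log Q = −1.428.
By the Nernst equation, E = +1.47 − (0.0592/2)·(−1.428) = +1.51 V.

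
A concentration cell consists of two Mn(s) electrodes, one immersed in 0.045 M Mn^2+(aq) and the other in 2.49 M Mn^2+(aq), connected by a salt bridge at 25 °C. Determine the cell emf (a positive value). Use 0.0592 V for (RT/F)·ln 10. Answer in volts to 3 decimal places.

For a concentration cell E°cell = 0, since both electrodes use the same couple.
The compartment with the higher Mn^2+(aq) concentration (2.49 M) acts as the cathode; ions are reduced there and produced at the dilute (0.045 M) anode.
With n = 2, Ecell = −(0.0592/2)·log([dilute]/[conc]) = −(0.0592/2)·log(0.045/2.49) = +0.052 V.

0.052 V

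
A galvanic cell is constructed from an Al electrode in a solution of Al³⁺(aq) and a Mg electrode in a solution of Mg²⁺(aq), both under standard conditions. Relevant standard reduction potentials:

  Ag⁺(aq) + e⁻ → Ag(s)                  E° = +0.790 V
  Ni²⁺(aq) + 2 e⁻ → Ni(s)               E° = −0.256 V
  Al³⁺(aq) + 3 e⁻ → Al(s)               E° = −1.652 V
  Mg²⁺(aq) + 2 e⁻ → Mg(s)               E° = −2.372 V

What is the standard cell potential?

The Al³⁺/Al couple has the higher E°, so Al ion is reduced (cathode) and Mg is oxidized (anode).
E°cell = E°(cathode) − E°(anode) = −1.652 − (−2.372) = +0.720 V.

+0.720 V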